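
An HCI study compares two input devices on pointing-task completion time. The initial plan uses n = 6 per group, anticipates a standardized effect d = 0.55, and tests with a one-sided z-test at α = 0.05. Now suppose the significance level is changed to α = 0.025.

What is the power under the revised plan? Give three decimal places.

Power ≈ 0.157

δ = d·√(n/2) = 0.55 × √(6/2) = 0.9526 (unchanged). New critical value: z_{0.025} = 1.960.
Revised power = Φ(δ − 1.960) = Φ(-1.007) = 0.1569.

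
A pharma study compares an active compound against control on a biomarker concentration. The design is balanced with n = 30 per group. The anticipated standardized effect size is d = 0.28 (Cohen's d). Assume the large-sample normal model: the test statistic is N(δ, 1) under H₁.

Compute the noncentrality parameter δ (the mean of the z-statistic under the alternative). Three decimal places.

δ ≈ 1.084

The noncentrality parameter scales effect size by the design's sample-size factor: δ = d·√(n/2) = 0.28 × √(30/2) = 1.0844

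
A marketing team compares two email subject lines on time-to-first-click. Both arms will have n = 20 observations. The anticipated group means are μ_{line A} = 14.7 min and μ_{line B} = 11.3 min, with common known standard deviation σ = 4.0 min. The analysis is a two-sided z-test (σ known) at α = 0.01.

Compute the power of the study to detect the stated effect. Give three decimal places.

Power ≈ 0.545

Standardized effect: d = |μ_{line A} − μ_{line B}| / σ = |14.7 − 11.3| / 4.0 = 0.8500
Noncentrality parameter: δ = d·√(n/2) = 0.8500 × √(20/2) = 2.6879
Two-sided α = 0.01 → critical value z_{0.005} = 2.576.
Power = Φ(δ − 2.576) + Φ(−δ − 2.576) = Φ(0.112) + Φ(-5.264) = 0.5446 + 0.0000 = 0.5446.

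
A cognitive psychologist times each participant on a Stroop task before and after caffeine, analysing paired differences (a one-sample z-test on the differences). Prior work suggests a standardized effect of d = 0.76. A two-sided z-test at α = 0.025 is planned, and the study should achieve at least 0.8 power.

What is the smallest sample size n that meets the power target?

n = 17

Set Φ(δ − 2.241) = 0.8; then δ − 2.241 = Φ⁻¹(0.8) = 0.842, giving δ = 3.083.
(Ignoring the negligible lower-tail rejection probability gives the usual closed-form inversion.)
δ = d·√n ⇒ n = (δ/d)² = (3.083 / 0.76)² = 16.46.
Rounding up, n = 17.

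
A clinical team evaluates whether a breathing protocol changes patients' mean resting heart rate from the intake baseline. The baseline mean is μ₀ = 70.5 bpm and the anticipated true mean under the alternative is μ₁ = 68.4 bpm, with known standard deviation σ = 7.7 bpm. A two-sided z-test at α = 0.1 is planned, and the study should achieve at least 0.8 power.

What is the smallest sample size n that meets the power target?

n = 84

Standardized effect: d = |μ₁ − μ₀| / σ = |68.4 − 70.5| / 7.7 = 0.2727
Set Φ(δ − 1.645) = 0.8; then δ − 1.645 = Φ⁻¹(0.8) = 0.842, giving δ = 2.486.
(For δ > 0 the lower-tail rejection region contributes negligibly to power, so the one-term inversion is standard.)
δ = d·√n ⇒ n = (δ/d)² = (2.486 / 0.2727)² = 83.12.
Round up to the next whole unit.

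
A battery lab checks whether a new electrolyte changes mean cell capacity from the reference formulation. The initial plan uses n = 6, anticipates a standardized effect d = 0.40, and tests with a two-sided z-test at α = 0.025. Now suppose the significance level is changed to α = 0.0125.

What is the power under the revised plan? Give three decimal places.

δ = d·√n = 0.40 × √6 = 0.9798 (unchanged). New critical value: z_{0.0063} = 2.498.
Revised power = Φ(δ − 2.498) + Φ(−δ − 2.498) = Φ(-1.518) + Φ(-3.478) = 0.0645 + 0.0003 = 0.0648.

Power ≈ 0.065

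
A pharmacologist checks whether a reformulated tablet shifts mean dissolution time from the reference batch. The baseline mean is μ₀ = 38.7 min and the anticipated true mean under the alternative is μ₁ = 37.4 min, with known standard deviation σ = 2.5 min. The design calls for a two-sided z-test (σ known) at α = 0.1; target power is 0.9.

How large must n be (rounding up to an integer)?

Standardized effect: d = |μ₁ − μ₀| / σ = |37.4 − 38.7| / 2.5 = 0.5200
For power 0.9 need Φ(δ − z_{0.05}) = 0.9, so δ = z_{0.05} + z_{0.10} = 1.645 + 1.282 = 2.926.
(Ignoring the negligible lower-tail rejection probability gives the usual closed-form inversion.)
δ = d·√n ⇒ n = (δ/d)² = (2.926 / 0.5200)² = 31.67.
Rounding up, n = 32.

n = 32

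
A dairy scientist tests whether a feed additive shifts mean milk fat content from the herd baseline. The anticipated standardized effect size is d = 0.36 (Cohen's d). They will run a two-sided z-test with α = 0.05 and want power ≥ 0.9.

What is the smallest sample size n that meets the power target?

For power 0.9 need Φ(δ − z_{0.025}) = 0.9, so δ = z_{0.025} + z_{0.10} = 1.960 + 1.282 = 3.242.
(The Φ(−δ − z_{α/2}) term is vanishingly small for δ > 0 and is dropped in the standard sample-size formula.)
δ = d·√n ⇒ n = (δ/d)² = (3.242 / 0.36)² = 81.08.
Round up to the next whole unit.

n = 82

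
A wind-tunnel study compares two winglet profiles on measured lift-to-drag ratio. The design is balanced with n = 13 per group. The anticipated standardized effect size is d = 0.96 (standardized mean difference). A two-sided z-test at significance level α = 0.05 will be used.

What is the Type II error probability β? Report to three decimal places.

β ≈ 0.313

Noncentrality parameter: δ = d·√(n/2) = 0.96 × √(13/2) = 2.4475
Two-sided α = 0.05 → critical value z_{0.025} = 1.960.
Power = Φ(δ − 1.960) + Φ(−δ − 1.960) = Φ(0.488) + Φ(-4.407) = 0.6871 + 0.0000 = 0.6871.
Type II error: β = 1 − power = 1 − 0.6871 = 0.3129.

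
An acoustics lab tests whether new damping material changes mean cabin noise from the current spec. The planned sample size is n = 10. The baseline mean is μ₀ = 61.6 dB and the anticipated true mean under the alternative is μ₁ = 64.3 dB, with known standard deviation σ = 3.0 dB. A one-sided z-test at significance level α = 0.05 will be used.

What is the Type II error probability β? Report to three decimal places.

Standardized effect: d = |μ₁ − μ₀| / σ = |64.3 − 61.6| / 3.0 = 0.9000
Noncentrality parameter: δ = d·√n = 0.9000 × √10 = 2.8460
Critical value for a one-sided test at α = 0.05: z_α = 1.645.
Power = Φ(δ − 1.645) = Φ(1.201) = 0.8852.
Type II error: β = 1 − power = 1 − 0.8852 = 0.1148.

β ≈ 0.115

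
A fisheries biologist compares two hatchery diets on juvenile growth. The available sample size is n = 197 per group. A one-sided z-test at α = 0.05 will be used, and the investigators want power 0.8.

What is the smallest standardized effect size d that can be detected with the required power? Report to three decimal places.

Required noncentrality: δ = z_{0.05} + z_{0.20} = 1.645 + 0.842 = 2.486.
δ = d·√(n/2) ⇒ d = δ/√(n/2) = 2.486/√(197/2) = 0.2505.

d ≈ 0.251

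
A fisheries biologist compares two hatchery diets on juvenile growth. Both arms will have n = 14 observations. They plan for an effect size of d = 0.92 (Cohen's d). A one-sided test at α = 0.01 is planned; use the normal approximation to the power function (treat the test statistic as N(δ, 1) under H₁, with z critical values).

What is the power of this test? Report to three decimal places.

Noncentrality parameter: δ = d·√(n/2) = 0.92 × √(14/2) = 2.4341
Critical value for a one-sided test at α = 0.01: z_α = 2.326.
Power = Φ(δ − 2.326) = Φ(0.108) = 0.5429.

Power ≈ 0.543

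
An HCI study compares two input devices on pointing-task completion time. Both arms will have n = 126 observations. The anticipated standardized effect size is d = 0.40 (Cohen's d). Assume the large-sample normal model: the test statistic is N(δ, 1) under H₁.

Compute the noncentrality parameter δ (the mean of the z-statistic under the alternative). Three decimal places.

δ = d·√(n/2) = 0.40 × √(126/2) = 3.1749

δ ≈ 3.175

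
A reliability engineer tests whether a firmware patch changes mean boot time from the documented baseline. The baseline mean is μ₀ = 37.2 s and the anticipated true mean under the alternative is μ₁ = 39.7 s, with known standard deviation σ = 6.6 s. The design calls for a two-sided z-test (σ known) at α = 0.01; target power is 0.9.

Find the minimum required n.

n = 104

Standardized effect: d = |μ₁ − μ₀| / σ = |39.7 − 37.2| / 6.6 = 0.3788
Set Φ(δ − 2.576) = 0.9; then δ − 2.576 = Φ⁻¹(0.9) = 1.282, giving δ = 3.857.
(Ignoring the negligible lower-tail rejection probability gives the usual closed-form inversion.)
δ = d·√n ⇒ n = (δ/d)² = (3.857 / 0.3788)² = 103.70.
Rounding up, n = 104.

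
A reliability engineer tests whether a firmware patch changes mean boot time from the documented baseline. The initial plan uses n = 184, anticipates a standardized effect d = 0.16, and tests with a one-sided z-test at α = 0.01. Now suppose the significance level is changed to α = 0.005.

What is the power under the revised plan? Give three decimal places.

δ = d·√n = 0.16 × √184 = 2.1703 (unchanged). New critical value: z_{0.005} = 2.576.
Revised power = Φ(δ − 2.576) = Φ(-0.405) = 0.3426.

Power ≈ 0.343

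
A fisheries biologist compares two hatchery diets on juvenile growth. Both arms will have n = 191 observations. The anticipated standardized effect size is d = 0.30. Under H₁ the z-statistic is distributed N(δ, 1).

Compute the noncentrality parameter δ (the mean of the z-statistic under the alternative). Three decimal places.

δ ≈ 2.932

The noncentrality parameter scales effect size by the design's sample-size factor: δ = d·√(n/2) = 0.30 × √(191/2) = 2.9317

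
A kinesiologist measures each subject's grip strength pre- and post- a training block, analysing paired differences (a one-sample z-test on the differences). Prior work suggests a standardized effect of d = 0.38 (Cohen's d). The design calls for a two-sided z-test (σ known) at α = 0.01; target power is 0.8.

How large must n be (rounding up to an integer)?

Set Φ(δ − 2.576) = 0.8; then δ − 2.576 = Φ⁻¹(0.8) = 0.842, giving δ = 3.417.
(For δ > 0 the lower-tail rejection region contributes negligibly to power, so the one-term inversion is standard.)
δ = d·√n ⇒ n = (δ/d)² = (3.417 / 0.38)² = 80.88.
Round up to the next whole unit.

n = 81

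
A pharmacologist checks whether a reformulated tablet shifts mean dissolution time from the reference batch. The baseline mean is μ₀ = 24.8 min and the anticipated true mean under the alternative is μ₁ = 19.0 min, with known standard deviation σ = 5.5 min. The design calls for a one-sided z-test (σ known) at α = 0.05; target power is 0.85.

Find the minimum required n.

n = 7

Standardized effect: d = |μ₁ − μ₀| / σ = |19.0 − 24.8| / 5.5 = 1.0545
For power 0.85 need Φ(δ − z_{0.05}) = 0.85, so δ = z_{0.05} + z_{0.15} = 1.645 + 1.036 = 2.681.
δ = d·√n ⇒ n = (δ/d)² = (2.681 / 1.0545)² = 6.46.
Rounding up, n = 7.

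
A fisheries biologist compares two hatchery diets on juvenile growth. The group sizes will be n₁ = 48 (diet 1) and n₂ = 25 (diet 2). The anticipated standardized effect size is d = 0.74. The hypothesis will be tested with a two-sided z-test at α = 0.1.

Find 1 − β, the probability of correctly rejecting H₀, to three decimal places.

Power ≈ 0.912

Noncentrality parameter: δ = d / √(1/n₁ + 1/n₂) = 0.74 / √(1/48 + 1/25) = 3.0003
Critical value for a two-sided test at α = 0.1: z_{α/2} = 1.645.
Power = Φ(δ − 1.645) + Φ(−δ − 1.645) = Φ(1.355) + Φ(-4.645) = 0.9124 + 0.0000 = 0.9124.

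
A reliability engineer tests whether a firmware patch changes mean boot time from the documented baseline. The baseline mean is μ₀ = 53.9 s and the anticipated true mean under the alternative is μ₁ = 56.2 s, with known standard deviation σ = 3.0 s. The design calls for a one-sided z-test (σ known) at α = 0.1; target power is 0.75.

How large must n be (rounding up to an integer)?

n = 7

Standardized effect: d = |μ₁ − μ₀| / σ = |56.2 − 53.9| / 3.0 = 0.7667
Set Φ(δ − 1.282) = 0.75; then δ − 1.282 = Φ⁻¹(0.75) = 0.674, giving δ = 1.956.
δ = d·√n ⇒ n = (δ/d)² = (1.956 / 0.7667)² = 6.51.
Round up to the next whole unit.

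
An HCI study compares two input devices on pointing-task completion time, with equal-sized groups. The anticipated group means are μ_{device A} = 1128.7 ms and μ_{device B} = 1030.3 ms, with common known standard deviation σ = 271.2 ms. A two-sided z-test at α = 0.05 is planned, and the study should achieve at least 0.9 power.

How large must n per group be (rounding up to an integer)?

Standardized effect: d = |μ_{device A} − μ_{device B}| / σ = |1128.7 − 1030.3| / 271.2 = 0.3628
Set Φ(δ − 1.960) = 0.9; then δ − 1.960 = Φ⁻¹(0.9) = 1.282, giving δ = 3.242.
(For δ > 0 the lower-tail rejection region contributes negligibly to power, so the one-term inversion is standard.)
δ = d·√(n/2) ⇒ n = 2(δ/d)² = 2 × (3.242 / 0.3628)² = 159.63.
Rounding up, n = 160 per group.

n = 160 per group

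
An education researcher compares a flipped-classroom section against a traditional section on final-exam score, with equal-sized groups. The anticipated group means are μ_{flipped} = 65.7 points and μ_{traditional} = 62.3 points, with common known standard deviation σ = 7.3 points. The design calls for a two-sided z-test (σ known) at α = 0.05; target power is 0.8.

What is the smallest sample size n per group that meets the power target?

n = 73 per group

Standardized effect: d = |μ_{flipped} − μ_{traditional}| / σ = |65.7 − 62.3| / 7.3 = 0.4658
For power 0.8 need Φ(δ − z_{0.025}) = 0.8, so δ = z_{0.025} + z_{0.20} = 1.960 + 0.842 = 2.802.
(The Φ(−δ − z_{α/2}) term is vanishingly small for δ > 0 and is dropped in the standard sample-size formula.)
δ = d·√(n/2) ⇒ n = 2(δ/d)² = 2 × (2.802 / 0.4658)² = 72.36.
Round up to the next whole unit.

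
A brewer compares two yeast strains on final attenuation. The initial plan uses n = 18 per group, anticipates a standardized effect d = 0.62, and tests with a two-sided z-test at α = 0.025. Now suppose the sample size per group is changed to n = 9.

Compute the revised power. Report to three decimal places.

Power ≈ 0.177

With n = 9 per group: δ = d·√(n/2) = 0.62 × √(9/2) = 1.3152. Critical value z_{0.0125} = 2.241.
Revised power = Φ(δ − 2.241) + Φ(−δ − 2.241) = Φ(-0.926) + Φ(-3.557) = 0.1772 + 0.0002 = 0.1774.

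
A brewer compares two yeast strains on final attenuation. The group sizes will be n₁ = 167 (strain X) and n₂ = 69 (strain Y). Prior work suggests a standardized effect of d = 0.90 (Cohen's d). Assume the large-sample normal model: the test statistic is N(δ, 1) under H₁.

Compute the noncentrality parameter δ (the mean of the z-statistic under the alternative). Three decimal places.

δ = d / √(1/n₁ + 1/n₂) = 0.90 / √(1/167 + 1/69) = 6.2888

δ ≈ 6.289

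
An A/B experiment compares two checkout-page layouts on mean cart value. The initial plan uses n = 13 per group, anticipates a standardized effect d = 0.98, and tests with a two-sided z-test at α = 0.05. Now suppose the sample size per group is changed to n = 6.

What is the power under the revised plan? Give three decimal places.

With n = 6 per group: δ = d·√(n/2) = 0.98 × √(6/2) = 1.6974. Critical value z_{0.025} = 1.960.
Revised power = Φ(δ − 1.960) + Φ(−δ − 1.960) = Φ(-0.263) + Φ(-3.657) = 0.3964 + 0.0001 = 0.3966.

Power ≈ 0.397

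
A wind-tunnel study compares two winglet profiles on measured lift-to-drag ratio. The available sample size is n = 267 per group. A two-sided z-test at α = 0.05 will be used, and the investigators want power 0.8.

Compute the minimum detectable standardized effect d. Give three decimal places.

Required noncentrality: δ = z_{0.025} + z_{0.20} = 1.960 + 0.842 = 2.802.
(Lower-tail contribution to power is negligible for δ > 0.)
δ = d·√(n/2) ⇒ d = δ/√(n/2) = 2.802/√(267/2) = 0.2425.

d ≈ 0.242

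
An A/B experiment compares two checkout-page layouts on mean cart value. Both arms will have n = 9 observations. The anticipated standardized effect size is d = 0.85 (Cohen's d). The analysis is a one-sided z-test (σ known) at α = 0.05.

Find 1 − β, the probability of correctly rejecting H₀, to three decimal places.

Noncentrality parameter: δ = d·√(n/2) = 0.85 × √(9/2) = 1.8031
Critical value for a one-sided test at α = 0.05: z_α = 1.645.
Power = P(Z > 1.645 − δ) = Φ(0.158) = 0.5629.

Power ≈ 0.563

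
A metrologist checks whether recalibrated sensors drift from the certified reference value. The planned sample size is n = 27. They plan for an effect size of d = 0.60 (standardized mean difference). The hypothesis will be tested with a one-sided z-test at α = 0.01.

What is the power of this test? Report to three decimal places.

Power ≈ 0.786

Noncentrality parameter: δ = d·√n = 0.60 × √27 = 3.1177
Critical value for a one-sided test at α = 0.01: z_α = 2.326.
Power = P(Z > 2.326 − δ) = Φ(0.791) = 0.7856.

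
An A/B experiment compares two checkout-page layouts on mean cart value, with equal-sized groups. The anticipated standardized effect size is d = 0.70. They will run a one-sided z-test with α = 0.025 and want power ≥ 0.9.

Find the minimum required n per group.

For power 0.9 need Φ(δ − z_{0.025}) = 0.9, so δ = z_{0.025} + z_{0.10} = 1.960 + 1.282 = 3.242.
δ = d·√(n/2) ⇒ n = 2(δ/d)² = 2 × (3.242 / 0.70)² = 42.89.
Rounding up, n = 43 per group.

n = 43 per group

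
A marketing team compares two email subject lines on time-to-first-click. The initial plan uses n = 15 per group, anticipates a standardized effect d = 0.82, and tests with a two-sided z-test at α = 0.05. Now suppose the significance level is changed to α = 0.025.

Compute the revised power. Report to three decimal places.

Power ≈ 0.502

δ = d·√(n/2) = 0.82 × √(15/2) = 2.2457 (unchanged). New critical value: z_{0.0125} = 2.241.
Revised power = Φ(δ − 2.241) + Φ(−δ − 2.241) = Φ(0.004) + Φ(-4.487) = 0.5017 + 0.0000 = 0.5017.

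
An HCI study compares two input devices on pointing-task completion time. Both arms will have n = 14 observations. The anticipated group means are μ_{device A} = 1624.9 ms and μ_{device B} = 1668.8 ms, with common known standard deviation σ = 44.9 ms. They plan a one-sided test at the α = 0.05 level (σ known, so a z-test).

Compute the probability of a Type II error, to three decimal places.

Standardized effect: d = |μ_{device A} − μ_{device B}| / σ = |1624.9 − 1668.8| / 44.9 = 0.9777
Noncentrality parameter: δ = d·√(n/2) = 0.9777 × √(14/2) = 2.5868
Critical value for a one-sided test at α = 0.05: z_α = 1.645.
Power = P(Z > 1.645 − δ) = Φ(0.942) = 0.8269.
Type II error: β = 1 − power = 1 − 0.8269 = 0.1731.

β ≈ 0.173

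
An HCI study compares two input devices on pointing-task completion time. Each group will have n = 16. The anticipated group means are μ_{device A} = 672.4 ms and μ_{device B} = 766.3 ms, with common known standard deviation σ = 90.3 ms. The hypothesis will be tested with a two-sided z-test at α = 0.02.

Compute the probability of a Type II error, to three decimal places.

β ≈ 0.269

Standardized effect: d = |μ_{device A} − μ_{device B}| / σ = |672.4 − 766.3| / 90.3 = 1.0399
Noncentrality parameter: δ = d·√(n/2) = 1.0399 × √(16/2) = 2.9412
Two-sided α = 0.02 → critical value z_{0.01} = 2.326.
Power = Φ(δ − 2.326) + Φ(−δ − 2.326) = Φ(0.615) + Φ(-5.268) = 0.7307 + 0.0000 = 0.7307.
Type II error: β = 1 − power = 1 − 0.7307 = 0.2693.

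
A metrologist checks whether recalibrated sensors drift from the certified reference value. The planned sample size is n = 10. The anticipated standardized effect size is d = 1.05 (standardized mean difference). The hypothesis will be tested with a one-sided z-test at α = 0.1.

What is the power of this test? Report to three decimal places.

Noncentrality parameter: δ = d·√n = 1.05 × √10 = 3.3204
Critical value for a one-sided test at α = 0.1: z_α = 1.282.
Power = Φ(δ − 1.282) = Φ(2.039) = 0.9793.

Power ≈ 0.979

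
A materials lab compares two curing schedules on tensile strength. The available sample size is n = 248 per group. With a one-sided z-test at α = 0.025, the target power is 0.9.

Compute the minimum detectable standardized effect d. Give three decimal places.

d ≈ 0.291

Need Φ(δ − 1.960) = 0.9, so δ = 1.960 + 1.282 = 3.242.
δ = d·√(n/2) ⇒ d = δ/√(n/2) = 3.242/√(248/2) = 0.2911.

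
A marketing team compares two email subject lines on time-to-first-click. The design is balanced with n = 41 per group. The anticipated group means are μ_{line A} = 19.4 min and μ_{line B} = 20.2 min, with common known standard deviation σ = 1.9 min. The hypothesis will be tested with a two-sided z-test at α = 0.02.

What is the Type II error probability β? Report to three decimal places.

Standardized effect: d = |μ_{line A} − μ_{line B}| / σ = |19.4 − 20.2| / 1.9 = 0.4211
Noncentrality parameter: δ = d·√(n/2) = 0.4211 × √(41/2) = 1.9064
Critical value for a two-sided test at α = 0.02: z_{α/2} = 2.326.
Power = Φ(δ − 2.326) + Φ(−δ − 2.326) = Φ(-0.420) + Φ(-4.233) = 0.3373 + 0.0000 = 0.3373.
Type II error: β = 1 − power = 1 − 0.3373 = 0.6627.

β ≈ 0.663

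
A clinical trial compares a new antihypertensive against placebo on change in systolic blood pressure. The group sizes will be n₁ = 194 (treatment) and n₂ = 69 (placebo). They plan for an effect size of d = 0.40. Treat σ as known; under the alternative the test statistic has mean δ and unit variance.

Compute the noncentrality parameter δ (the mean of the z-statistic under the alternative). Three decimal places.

δ ≈ 2.854

δ = d / √(1/n₁ + 1/n₂) = 0.40 / √(1/194 + 1/69) = 2.8537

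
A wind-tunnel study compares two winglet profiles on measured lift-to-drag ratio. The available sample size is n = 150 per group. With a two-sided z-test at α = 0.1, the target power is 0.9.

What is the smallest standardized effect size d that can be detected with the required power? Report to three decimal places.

Required noncentrality: δ = z_{0.05} + z_{0.10} = 1.645 + 1.282 = 2.926.
(Lower-tail contribution to power is negligible for δ > 0.)
δ = d·√(n/2) ⇒ d = δ/√(n/2) = 2.926/√(150/2) = 0.3379.

d ≈ 0.338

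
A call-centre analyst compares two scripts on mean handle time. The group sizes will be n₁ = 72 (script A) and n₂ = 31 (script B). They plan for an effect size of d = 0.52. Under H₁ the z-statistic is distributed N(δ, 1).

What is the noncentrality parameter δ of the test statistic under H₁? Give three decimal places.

δ ≈ 2.421

The noncentrality parameter scales effect size by the design's sample-size factor: δ = d / √(1/n₁ + 1/n₂) = 0.52 / √(1/72 + 1/31) = 2.4206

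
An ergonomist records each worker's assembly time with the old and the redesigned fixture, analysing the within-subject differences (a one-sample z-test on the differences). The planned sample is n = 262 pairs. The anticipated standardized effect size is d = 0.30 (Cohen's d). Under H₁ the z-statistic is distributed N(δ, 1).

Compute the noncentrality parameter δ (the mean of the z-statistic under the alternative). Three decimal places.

The noncentrality parameter scales effect size by the design's sample-size factor: δ = d·√n = 0.30 × √262 = 4.8559

δ ≈ 4.856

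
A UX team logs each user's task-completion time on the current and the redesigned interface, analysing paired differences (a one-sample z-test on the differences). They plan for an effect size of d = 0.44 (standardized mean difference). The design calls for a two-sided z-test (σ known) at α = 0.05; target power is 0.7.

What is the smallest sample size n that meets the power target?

n = 32

Set Φ(δ − 1.960) = 0.7; then δ − 1.960 = Φ⁻¹(0.7) = 0.524, giving δ = 2.484.
(Ignoring the negligible lower-tail rejection probability gives the usual closed-form inversion.)
δ = d·√n ⇒ n = (δ/d)² = (2.484 / 0.44)² = 31.88.
Rounding up, n = 32.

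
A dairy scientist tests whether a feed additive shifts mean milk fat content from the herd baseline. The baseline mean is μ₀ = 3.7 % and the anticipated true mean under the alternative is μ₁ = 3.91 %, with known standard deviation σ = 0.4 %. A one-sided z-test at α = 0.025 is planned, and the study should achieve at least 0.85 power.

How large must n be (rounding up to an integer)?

n = 33

Standardized effect: d = |μ₁ − μ₀| / σ = |3.91 − 3.7| / 0.4 = 0.5250
Set Φ(δ − 1.960) = 0.85; then δ − 1.960 = Φ⁻¹(0.85) = 1.036, giving δ = 2.996.
δ = d·√n ⇒ n = (δ/d)² = (2.996 / 0.5250)² = 32.57.
Rounding up, n = 33.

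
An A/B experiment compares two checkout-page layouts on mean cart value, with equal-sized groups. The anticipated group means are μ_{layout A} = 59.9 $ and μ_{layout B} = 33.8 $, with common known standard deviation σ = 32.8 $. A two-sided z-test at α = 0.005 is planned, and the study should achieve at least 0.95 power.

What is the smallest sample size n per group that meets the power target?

n = 63 per group

Standardized effect: d = |μ_{layout A} − μ_{layout B}| / σ = |59.9 − 33.8| / 32.8 = 0.7957
Set Φ(δ − 2.807) = 0.95; then δ − 2.807 = Φ⁻¹(0.95) = 1.645, giving δ = 4.452.
(The Φ(−δ − z_{α/2}) term is vanishingly small for δ > 0 and is dropped in the standard sample-size formula.)
δ = d·√(n/2) ⇒ n = 2(δ/d)² = 2 × (4.452 / 0.7957)² = 62.60.
Round up to the next whole unit.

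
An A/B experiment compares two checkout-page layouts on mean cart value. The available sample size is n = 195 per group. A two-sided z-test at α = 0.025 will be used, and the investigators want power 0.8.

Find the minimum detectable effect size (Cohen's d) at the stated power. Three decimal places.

Required noncentrality: δ = z_{0.0125} + z_{0.20} = 2.241 + 0.842 = 3.083.
(Lower-tail contribution to power is negligible for δ > 0.)
δ = d·√(n/2) ⇒ d = δ/√(n/2) = 3.083/√(195/2) = 0.3122.

d ≈ 0.312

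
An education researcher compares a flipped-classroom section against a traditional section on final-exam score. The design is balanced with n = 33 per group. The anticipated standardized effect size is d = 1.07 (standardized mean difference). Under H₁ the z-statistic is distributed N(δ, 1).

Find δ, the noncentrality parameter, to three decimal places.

δ = d·√(n/2) = 1.07 × √(33/2) = 4.3464

δ ≈ 4.346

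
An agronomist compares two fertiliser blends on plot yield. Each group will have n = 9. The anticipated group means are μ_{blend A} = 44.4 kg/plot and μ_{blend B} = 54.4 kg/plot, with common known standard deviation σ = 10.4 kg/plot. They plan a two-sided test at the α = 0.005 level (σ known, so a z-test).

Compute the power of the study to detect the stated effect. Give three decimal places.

Standardized effect: d = |μ_{blend A} − μ_{blend B}| / σ = |44.4 − 54.4| / 10.4 = 0.9615
Noncentrality parameter: δ = d·√(n/2) = 0.9615 × √(9/2) = 2.0397
Two-sided α = 0.005 → critical value z_{0.0025} = 2.807.
Power = Φ(δ − 2.807) + Φ(−δ − 2.807) = Φ(-0.767) + Φ(-4.847) = 0.2215 + 0.0000 = 0.2215.

Power ≈ 0.221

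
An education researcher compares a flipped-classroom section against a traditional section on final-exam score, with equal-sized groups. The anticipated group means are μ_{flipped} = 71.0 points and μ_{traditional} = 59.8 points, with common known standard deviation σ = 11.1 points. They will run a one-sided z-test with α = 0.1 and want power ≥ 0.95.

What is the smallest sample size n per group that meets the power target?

Standardized effect: d = |μ_{flipped} − μ_{traditional}| / σ = |71.0 − 59.8| / 11.1 = 1.0090
For power 0.95 need Φ(δ − z_{0.1}) = 0.95, so δ = z_{0.1} + z_{0.05} = 1.282 + 1.645 = 2.926.
δ = d·√(n/2) ⇒ n = 2(δ/d)² = 2 × (2.926 / 1.0090)² = 16.82.
Rounding up, n = 17 per group.

n = 17 per group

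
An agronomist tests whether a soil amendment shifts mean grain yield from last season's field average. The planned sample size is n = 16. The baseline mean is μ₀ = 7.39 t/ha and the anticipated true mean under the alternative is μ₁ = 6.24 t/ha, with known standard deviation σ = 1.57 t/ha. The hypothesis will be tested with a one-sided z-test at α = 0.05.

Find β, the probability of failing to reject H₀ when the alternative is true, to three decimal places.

Standardized effect: d = |μ₁ − μ₀| / σ = |6.24 − 7.39| / 1.57 = 0.7325
Noncentrality parameter: δ = d·√n = 0.7325 × √16 = 2.9299
Critical value for a one-sided test at α = 0.05: z_α = 1.645.
Power = Φ(δ − 1.645) = Φ(1.285) = 0.9006.
Type II error: β = 1 − power = 1 − 0.9006 = 0.0994.

β ≈ 0.099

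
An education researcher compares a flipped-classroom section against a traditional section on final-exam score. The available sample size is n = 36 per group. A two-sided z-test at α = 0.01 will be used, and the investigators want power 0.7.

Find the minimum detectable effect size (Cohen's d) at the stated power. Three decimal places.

d ≈ 0.731

Required noncentrality: δ = z_{0.005} + z_{0.30} = 2.576 + 0.524 = 3.100.
(The second rejection-region term Φ(−δ − z_{α/2}) is negligible and dropped.)
δ = d·√(n/2) ⇒ d = δ/√(n/2) = 3.100/√(36/2) = 0.7307.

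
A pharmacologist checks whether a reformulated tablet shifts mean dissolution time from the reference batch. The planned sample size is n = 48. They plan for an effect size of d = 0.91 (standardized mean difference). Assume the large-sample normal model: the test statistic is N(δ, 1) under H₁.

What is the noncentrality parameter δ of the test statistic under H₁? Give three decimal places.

δ ≈ 6.305

The noncentrality parameter scales effect size by the design's sample-size factor: δ = d·√n = 0.91 × √48 = 6.3047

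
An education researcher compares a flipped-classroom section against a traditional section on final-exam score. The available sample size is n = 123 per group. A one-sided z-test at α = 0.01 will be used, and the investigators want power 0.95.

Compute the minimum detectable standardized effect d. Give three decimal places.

Required noncentrality: δ = z_{0.01} + z_{0.05} = 2.326 + 1.645 = 3.971.
δ = d·√(n/2) ⇒ d = δ/√(n/2) = 3.971/√(123/2) = 0.5064.

d ≈ 0.506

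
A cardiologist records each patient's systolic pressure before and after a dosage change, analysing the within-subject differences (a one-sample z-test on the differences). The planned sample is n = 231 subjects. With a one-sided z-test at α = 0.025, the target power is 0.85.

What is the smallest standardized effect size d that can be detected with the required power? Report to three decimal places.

d ≈ 0.197

Required noncentrality: δ = z_{0.025} + z_{0.15} = 1.960 + 1.036 = 2.996.
δ = d·√n ⇒ d = δ/√n = 2.996/√231 = 0.1971.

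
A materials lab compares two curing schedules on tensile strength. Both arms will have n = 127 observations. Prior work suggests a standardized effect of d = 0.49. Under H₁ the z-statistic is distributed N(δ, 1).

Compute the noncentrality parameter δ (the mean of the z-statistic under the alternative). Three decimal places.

δ ≈ 3.905

The noncentrality parameter scales effect size by the design's sample-size factor: δ = d·√(n/2) = 0.49 × √(127/2) = 3.9047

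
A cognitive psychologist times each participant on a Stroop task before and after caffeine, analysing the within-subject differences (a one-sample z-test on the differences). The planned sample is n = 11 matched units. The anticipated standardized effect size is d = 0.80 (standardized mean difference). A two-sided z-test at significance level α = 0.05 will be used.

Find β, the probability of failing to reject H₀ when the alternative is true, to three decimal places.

β ≈ 0.244

Noncentrality parameter: δ = d·√n = 0.80 × √11 = 2.6533
Two-sided α = 0.05 → critical value z_{0.025} = 1.960.
Power = Φ(δ − 1.960) + Φ(−δ − 1.960) = Φ(0.693) + Φ(-4.613) = 0.7560 + 0.0000 = 0.7560.
Type II error: β = 1 − power = 1 − 0.7560 = 0.2440.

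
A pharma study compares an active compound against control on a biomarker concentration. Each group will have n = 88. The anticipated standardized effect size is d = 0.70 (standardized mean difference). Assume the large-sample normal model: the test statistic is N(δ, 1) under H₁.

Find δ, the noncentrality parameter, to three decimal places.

δ = d·√(n/2) = 0.70 × √(88/2) = 4.6433

δ ≈ 4.643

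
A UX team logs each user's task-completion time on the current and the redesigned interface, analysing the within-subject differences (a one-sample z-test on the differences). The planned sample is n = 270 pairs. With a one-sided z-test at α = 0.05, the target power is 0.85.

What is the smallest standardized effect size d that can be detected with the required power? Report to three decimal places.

Required noncentrality: δ = z_{0.05} + z_{0.15} = 1.645 + 1.036 = 2.681.
δ = d·√n ⇒ d = δ/√n = 2.681/√270 = 0.1632.

d ≈ 0.163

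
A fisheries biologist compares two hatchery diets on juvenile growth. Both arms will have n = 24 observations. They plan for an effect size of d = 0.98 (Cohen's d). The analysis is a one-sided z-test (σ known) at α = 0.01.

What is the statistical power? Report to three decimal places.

Noncentrality parameter: λ = d·√(n/2) = 0.98 × √(24/2) = 3.3948
One-sided α = 0.01 → critical value z_{0.01} = 2.326.
Power = Φ(λ − 2.326) = Φ(1.068) = 0.8573.

Power ≈ 0.857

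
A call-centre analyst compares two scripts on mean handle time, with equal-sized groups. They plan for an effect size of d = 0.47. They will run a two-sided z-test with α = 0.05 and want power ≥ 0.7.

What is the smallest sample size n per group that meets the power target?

n = 56 per group

For power 0.7 need Φ(δ − z_{0.025}) = 0.7, so δ = z_{0.025} + z_{0.30} = 1.960 + 0.524 = 2.484.
(Ignoring the negligible lower-tail rejection probability gives the usual closed-form inversion.)
δ = d·√(n/2) ⇒ n = 2(δ/d)² = 2 × (2.484 / 0.47)² = 55.88.
Rounding up, n = 56 per group.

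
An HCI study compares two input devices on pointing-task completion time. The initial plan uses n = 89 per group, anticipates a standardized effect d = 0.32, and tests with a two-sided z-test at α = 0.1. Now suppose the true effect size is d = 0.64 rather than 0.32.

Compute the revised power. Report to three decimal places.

With d = 0.64: δ = d·√(n/2) = 0.64 × √(89/2) = 4.2693. Critical value z_{0.05} = 1.645.
Revised power = Φ(δ − 1.645) + Φ(−δ − 1.645) = Φ(2.624) + Φ(-5.914) = 0.9957 + 0.0000 = 0.9957.

Power ≈ 0.996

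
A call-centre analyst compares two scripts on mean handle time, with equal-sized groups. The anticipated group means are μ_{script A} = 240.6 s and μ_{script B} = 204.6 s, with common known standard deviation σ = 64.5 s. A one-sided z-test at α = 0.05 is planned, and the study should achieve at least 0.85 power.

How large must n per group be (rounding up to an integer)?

n = 47 per group

Standardized effect: d = |μ_{script A} − μ_{script B}| / σ = |240.6 − 204.6| / 64.5 = 0.5581
Set Φ(δ − 1.645) = 0.85; then δ − 1.645 = Φ⁻¹(0.85) = 1.036, giving δ = 2.681.
δ = d·√(n/2) ⇒ n = 2(δ/d)² = 2 × (2.681 / 0.5581)² = 46.16.
Rounding up, n = 47 per group.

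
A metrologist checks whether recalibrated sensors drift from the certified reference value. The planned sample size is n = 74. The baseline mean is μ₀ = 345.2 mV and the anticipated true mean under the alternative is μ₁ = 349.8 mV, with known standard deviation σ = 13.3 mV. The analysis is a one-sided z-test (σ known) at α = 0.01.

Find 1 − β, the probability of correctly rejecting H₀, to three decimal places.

Power ≈ 0.742

Standardized effect: d = |μ₁ − μ₀| / σ = |349.8 − 345.2| / 13.3 = 0.3459
Noncentrality parameter: λ = d·√n = 0.3459 × √74 = 2.9752
One-sided α = 0.01 → critical value z_{0.01} = 2.326.
Power = P(Z > 2.326 − λ) = Φ(0.649) = 0.7418.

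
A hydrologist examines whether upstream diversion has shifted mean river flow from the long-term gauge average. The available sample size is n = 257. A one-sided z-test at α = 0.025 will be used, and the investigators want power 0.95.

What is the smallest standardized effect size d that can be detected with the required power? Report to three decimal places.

Required noncentrality: δ = z_{0.025} + z_{0.05} = 1.960 + 1.645 = 3.605.
δ = d·√n ⇒ d = δ/√n = 3.605/√257 = 0.2249.

d ≈ 0.225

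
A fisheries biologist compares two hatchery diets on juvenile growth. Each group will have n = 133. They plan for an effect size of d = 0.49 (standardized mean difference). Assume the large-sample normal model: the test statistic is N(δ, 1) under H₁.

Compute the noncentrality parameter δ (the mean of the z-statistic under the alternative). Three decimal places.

δ = d·√(n/2) = 0.49 × √(133/2) = 3.9958

δ ≈ 3.996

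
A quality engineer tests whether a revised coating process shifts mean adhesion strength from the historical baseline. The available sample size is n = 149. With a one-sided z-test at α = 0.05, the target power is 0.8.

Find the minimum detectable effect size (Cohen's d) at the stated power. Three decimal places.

d ≈ 0.204

Need Φ(δ − 1.645) = 0.8, so δ = 1.645 + 0.842 = 2.486.
δ = d·√n ⇒ d = δ/√n = 2.486/√149 = 0.2037.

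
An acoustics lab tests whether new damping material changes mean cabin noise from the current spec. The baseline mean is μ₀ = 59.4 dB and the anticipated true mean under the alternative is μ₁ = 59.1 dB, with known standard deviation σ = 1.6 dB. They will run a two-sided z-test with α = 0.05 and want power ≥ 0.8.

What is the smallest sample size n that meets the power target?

Standardized effect: d = |μ₁ − μ₀| / σ = |59.1 − 59.4| / 1.6 = 0.1875
For power 0.8 need Φ(δ − z_{0.025}) = 0.8, so δ = z_{0.025} + z_{0.20} = 1.960 + 0.842 = 2.802.
(Ignoring the negligible lower-tail rejection probability gives the usual closed-form inversion.)
δ = d·√n ⇒ n = (δ/d)² = (2.802 / 0.1875)² = 223.26.
Rounding up, n = 224.

n = 224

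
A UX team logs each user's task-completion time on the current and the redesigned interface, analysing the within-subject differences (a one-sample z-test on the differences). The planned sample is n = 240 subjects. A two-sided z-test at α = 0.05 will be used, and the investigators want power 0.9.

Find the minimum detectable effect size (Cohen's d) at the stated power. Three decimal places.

d ≈ 0.209

Need Φ(δ − 1.960) = 0.9, so δ = 1.960 + 1.282 = 3.242.
(Lower-tail contribution to power is negligible for δ > 0.)
δ = d·√n ⇒ d = δ/√n = 3.242/√240 = 0.2092.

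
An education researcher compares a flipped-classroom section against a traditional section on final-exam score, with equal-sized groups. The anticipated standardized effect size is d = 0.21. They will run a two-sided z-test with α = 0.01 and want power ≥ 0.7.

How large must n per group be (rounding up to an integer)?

n = 436 per group

For power 0.7 need Φ(δ − z_{0.005}) = 0.7, so δ = z_{0.005} + z_{0.30} = 2.576 + 0.524 = 3.100.
(The Φ(−δ − z_{α/2}) term is vanishingly small for δ > 0 and is dropped in the standard sample-size formula.)
δ = d·√(n/2) ⇒ n = 2(δ/d)² = 2 × (3.100 / 0.21)² = 435.89.
Rounding up, n = 436 per group.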